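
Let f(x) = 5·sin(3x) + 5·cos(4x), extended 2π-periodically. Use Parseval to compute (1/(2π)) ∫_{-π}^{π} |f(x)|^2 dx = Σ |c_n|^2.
Σ |c_n|^2 = 25

Expand |f|^2 and use orthogonality of {sin(nx), cos(mx)} on [-π, π]:
  ∫_{-π}^{π} sin(nx)^2 dx = π, ∫ cos(mx)^2 dx = π, and cross terms integrate to 0.
So ∫_{-π}^{π} f(x)^2 dx = 5^2 · π + 5^2 · π = (25 + 25)π.
Divide by 2π: (25 + 25)/2 = 25.
By Parseval, this equals Σ |c_n|^2.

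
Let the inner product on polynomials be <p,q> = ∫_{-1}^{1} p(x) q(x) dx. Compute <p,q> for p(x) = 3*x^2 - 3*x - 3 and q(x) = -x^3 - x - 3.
<p,q> = 76/5

Expand the product: p(x)·q(x) = -3*x^5 + 3*x^4 - 6*x^2 + 12*x + 9.
∫_{-1}^{1} of each monomial x^k gives [2/(k+1) if k even, 0 if k odd]. Integrating term-by-term (or equivalently evaluating the antiderivative F(x) = -x^6/2 + 3*x^5/5 - 2*x^3 + 6*x^2 + 9*x at the endpoints):
  F(1) − F(−1) = 131/10 − (-21/10) = 76/5.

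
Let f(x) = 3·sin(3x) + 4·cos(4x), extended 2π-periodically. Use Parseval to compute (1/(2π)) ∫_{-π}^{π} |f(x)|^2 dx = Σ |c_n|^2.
Σ |c_n|^2 = 25/2

Expand |f|^2 and use orthogonality of {sin(nx), cos(mx)} on [-π, π]:
  ∫_{-π}^{π} sin(nx)^2 dx = π, ∫ cos(mx)^2 dx = π, and cross terms integrate to 0.
So ∫_{-π}^{π} f(x)^2 dx = 3^2 · π + 4^2 · π = (9 + 16)π.
Divide by 2π: (9 + 16)/2 = 25/2.
By Parseval, this equals Σ |c_n|^2.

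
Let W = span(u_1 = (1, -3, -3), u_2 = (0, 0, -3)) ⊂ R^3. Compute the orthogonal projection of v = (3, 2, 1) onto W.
proj_W(v) = (-3/10, 9/10, 1)

Set up U = [u_1 | ... | u_2] ∈ R^(3×2). The projector onto W = col(U) is P = U (U^T U)^(-1) U^T.
Compute U^T U =
  [19, 9]
  [9, 9],
and U^T v = (-6, -3).
Solve U^T U · c = U^T v for the coefficients: c = (-3/10, -1/30). The projection is proj_W(v) = U c.
Check: (v - proj_W(v)) · u_1 = 0  (should be 0).
Check: (v - proj_W(v)) · u_2 = 0  (should be 0).
Result: proj_W(v) = (-3/10, 9/10, 1).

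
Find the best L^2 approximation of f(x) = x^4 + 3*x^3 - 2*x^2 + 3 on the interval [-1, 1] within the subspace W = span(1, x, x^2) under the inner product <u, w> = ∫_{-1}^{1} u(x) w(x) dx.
g(x) = -8*x^2/7 + 9*x/5 + 102/35

The best approximation g ∈ W is the orthogonal projection of f onto W. Writing g = a_0 + a_1 x + a_2 x^2, the coefficients solve the normal equations G · a = b where
  G_{ij} = <φ_i, φ_j> and b_i = <f, φ_i>, with φ_0 = 1, φ_1 = x, φ_2 = x^2.
G =
  [2, 0, 2/3]
  [0, 2/3, 0]
  [2/3, 0, 2/5],
b = (76/15, 6/5, 52/35).
Solving gives a_0 = 102/35, a_1 = 9/5, a_2 = -8/7, so
  g(x) = -8*x^2/7 + 9*x/5 + 102/35.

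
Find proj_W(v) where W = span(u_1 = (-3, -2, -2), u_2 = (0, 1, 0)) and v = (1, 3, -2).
proj_W(v) = (-3/13, 3, -2/13)

Set up U = [u_1 | ... | u_2] ∈ R^(3×2). The projector onto W = col(U) is P = U (U^T U)^(-1) U^T.
Compute U^T U =
  [17, -2]
  [-2, 1],
and U^T v = (-5, 3).
Solve U^T U · c = U^T v for the coefficients: c = (1/13, 41/13). The projection is proj_W(v) = U c.
Check: (v - proj_W(v)) · u_1 = 0  (should be 0).
Check: (v - proj_W(v)) · u_2 = 0  (should be 0).
Result: proj_W(v) = (-3/13, 3, -2/13).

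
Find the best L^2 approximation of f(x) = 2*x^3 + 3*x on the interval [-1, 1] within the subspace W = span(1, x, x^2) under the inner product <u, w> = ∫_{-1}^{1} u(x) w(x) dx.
g(x) = 21*x/5

The best approximation g ∈ W is the orthogonal projection of f onto W. Writing g = a_0 + a_1 x + a_2 x^2, the coefficients solve the normal equations G · a = b where
  G_{ij} = <φ_i, φ_j> and b_i = <f, φ_i>, with φ_0 = 1, φ_1 = x, φ_2 = x^2.
G =
  [2, 0, 2/3]
  [0, 2/3, 0]
  [2/3, 0, 2/5],
b = (0, 14/5, 0).
Solving gives a_0 = 0, a_1 = 21/5, a_2 = 0, so
  g(x) = 21*x/5.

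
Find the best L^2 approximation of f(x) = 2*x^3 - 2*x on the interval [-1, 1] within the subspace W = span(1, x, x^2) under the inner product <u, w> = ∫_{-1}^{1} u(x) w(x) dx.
g(x) = -4*x/5

The best approximation g ∈ W is the orthogonal projection of f onto W. Writing g = a_0 + a_1 x + a_2 x^2, the coefficients solve the normal equations G · a = b where
  G_{ij} = <φ_i, φ_j> and b_i = <f, φ_i>, with φ_0 = 1, φ_1 = x, φ_2 = x^2.
G =
  [2, 0, 2/3]
  [0, 2/3, 0]
  [2/3, 0, 2/5],
b = (0, -8/15, 0).
Solving gives a_0 = 0, a_1 = -4/5, a_2 = 0, so
  g(x) = -4*x/5.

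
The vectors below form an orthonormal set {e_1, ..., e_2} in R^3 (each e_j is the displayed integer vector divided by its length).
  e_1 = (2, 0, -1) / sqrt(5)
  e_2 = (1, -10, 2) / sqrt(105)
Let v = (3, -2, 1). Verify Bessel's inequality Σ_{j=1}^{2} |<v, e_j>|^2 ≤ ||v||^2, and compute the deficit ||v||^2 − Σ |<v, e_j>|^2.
Σ |<v, e_j>|^2 = 230/21; ||v||^2 = 14; deficit = 64/21

Write each e_j = u_j / sqrt(<u_j, u_j>) where u_j is the displayed integer vector. Then <v, e_j> = <v, u_j> / sqrt(<u_j, u_j>), so |<v, e_j>|^2 = <v, u_j>^2 / <u_j, u_j>.
Coefficients: <v, e_1> = 5/sqrt(5), <v, e_2> = 25/sqrt(105).
Square and sum: Σ |<v, e_j>|^2 = 230/21.
Compute ||v||^2 = v·v = 14.
Deficit = 14 − 230/21 = 64/21 ≥ 0, confirming Bessel's inequality. (The deficit equals ||v − Σ <v,e_j> e_j||^2, the squared distance from v to span{e_j}.)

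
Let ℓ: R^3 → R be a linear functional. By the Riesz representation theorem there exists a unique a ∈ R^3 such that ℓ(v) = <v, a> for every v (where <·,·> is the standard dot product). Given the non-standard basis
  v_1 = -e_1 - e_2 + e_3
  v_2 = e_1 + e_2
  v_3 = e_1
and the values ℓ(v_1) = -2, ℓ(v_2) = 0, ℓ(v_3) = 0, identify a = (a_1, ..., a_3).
a = (0, 0, -2)

Write a = (a_1, ..., a_3) in the standard basis. For each basis vector v_i, ℓ(v_i) = <v_i, a> is a linear equation in the a_j's. Collect the n equations into a matrix system V a = ℓ, where row i of V is v_i (expressed in the standard basis). Since V is invertible (lower-triangular with 1s on the diagonal, up to permutation), solve by back-substitution:
  V =
[[-1, -1, 1],
 [1, 1, 0],
 [1, 0, 0]]
  V a = (-2, 0, 0)
Solving gives a = (0, 0, -2).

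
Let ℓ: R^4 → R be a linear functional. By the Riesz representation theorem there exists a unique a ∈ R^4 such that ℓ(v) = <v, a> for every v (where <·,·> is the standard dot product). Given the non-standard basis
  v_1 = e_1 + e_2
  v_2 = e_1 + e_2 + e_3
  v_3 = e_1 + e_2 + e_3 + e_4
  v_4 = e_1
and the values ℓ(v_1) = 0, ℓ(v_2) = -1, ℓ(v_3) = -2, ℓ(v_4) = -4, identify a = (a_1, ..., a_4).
a = (-4, 4, -1, -1)

Write a = (a_1, ..., a_4) in the standard basis. For each basis vector v_i, ℓ(v_i) = <v_i, a> is a linear equation in the a_j's. Collect the n equations into a matrix system V a = ℓ, where row i of V is v_i (expressed in the standard basis). Since V is invertible (lower-triangular with 1s on the diagonal, up to permutation), solve by back-substitution:
  V =
[[1, 1, 0, 0],
 [1, 1, 1, 0],
 [1, 1, 1, 1],
 [1, 0, 0, 0]]
  V a = (0, -1, -2, -4)
Solving gives a = (-4, 4, -1, -1).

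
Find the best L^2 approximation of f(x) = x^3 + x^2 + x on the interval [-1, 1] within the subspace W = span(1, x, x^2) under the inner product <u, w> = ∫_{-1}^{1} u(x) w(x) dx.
g(x) = x^2 + 8*x/5

The best approximation g ∈ W is the orthogonal projection of f onto W. Writing g = a_0 + a_1 x + a_2 x^2, the coefficients solve the normal equations G · a = b where
  G_{ij} = <φ_i, φ_j> and b_i = <f, φ_i>, with φ_0 = 1, φ_1 = x, φ_2 = x^2.
G =
  [2, 0, 2/3]
  [0, 2/3, 0]
  [2/3, 0, 2/5],
b = (2/3, 16/15, 2/5).
Solving gives a_0 = 0, a_1 = 8/5, a_2 = 1, so
  g(x) = x^2 + 8*x/5.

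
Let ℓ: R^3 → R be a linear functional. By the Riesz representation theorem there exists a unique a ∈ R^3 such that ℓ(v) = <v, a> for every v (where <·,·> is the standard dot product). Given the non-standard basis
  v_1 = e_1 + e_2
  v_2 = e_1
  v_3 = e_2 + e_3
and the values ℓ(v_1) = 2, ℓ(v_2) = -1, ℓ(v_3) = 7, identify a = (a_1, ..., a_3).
a = (-1, 3, 4)

Write a = (a_1, ..., a_3) in the standard basis. For each basis vector v_i, ℓ(v_i) = <v_i, a> is a linear equation in the a_j's. Collect the n equations into a matrix system V a = ℓ, where row i of V is v_i (expressed in the standard basis). Since V is invertible (lower-triangular with 1s on the diagonal, up to permutation), solve by back-substitution:
  V =
[[1, 1, 0],
 [1, 0, 0],
 [0, 1, 1]]
  V a = (2, -1, 7)
Solving gives a = (-1, 3, 4).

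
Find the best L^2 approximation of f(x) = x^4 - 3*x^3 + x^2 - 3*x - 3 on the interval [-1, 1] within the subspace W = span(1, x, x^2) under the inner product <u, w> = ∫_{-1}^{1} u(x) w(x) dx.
g(x) = 13*x^2/7 - 24*x/5 - 108/35

The best approximation g ∈ W is the orthogonal projection of f onto W. Writing g = a_0 + a_1 x + a_2 x^2, the coefficients solve the normal equations G · a = b where
  G_{ij} = <φ_i, φ_j> and b_i = <f, φ_i>, with φ_0 = 1, φ_1 = x, φ_2 = x^2.
G =
  [2, 0, 2/3]
  [0, 2/3, 0]
  [2/3, 0, 2/5],
b = (-74/15, -16/5, -46/35).
Solving gives a_0 = -108/35, a_1 = -24/5, a_2 = 13/7, so
  g(x) = 13*x^2/7 - 24*x/5 - 108/35.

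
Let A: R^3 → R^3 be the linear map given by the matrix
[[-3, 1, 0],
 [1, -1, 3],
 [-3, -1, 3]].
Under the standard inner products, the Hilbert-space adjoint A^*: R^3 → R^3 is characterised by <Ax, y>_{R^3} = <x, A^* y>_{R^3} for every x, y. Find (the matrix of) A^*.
A^* = A^T =
[[-3, 1, -3],
 [1, -1, -1],
 [0, 3, 3]]

For real matrices with standard dot products, the defining identity <Ax, y> = <x, A^* y> gives (Ax)^T y = x^T (A^*) y, i.e. x^T A^T y = x^T (A^*) y. Since this holds for all x, y, we must have A^* = A^T. Therefore
A^* =
[[-3, 1, -3],
 [1, -1, -1],
 [0, 3, 3]].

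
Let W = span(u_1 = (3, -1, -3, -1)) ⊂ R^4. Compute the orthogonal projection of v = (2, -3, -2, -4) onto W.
proj_W(v) = (57/20, -19/20, -57/20, -19/20)

Set up U = [u_1 | ... | u_1] ∈ R^(4×1). The projector onto W = col(U) is P = U (U^T U)^(-1) U^T.
Compute U^T U =
  [20],
and U^T v = (19).
Solve U^T U · c = U^T v for the coefficients: c = (19/20). The projection is proj_W(v) = U c.
Check: (v - proj_W(v)) · u_1 = 0  (should be 0).
Result: proj_W(v) = (57/20, -19/20, -57/20, -19/20).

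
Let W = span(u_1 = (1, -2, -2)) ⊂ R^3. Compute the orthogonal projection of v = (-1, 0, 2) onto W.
proj_W(v) = (-5/9, 10/9, 10/9)

Set up U = [u_1 | ... | u_1] ∈ R^(3×1). The projector onto W = col(U) is P = U (U^T U)^(-1) U^T.
Compute U^T U =
  [9],
and U^T v = (-5).
Solve U^T U · c = U^T v for the coefficients: c = (-5/9). The projection is proj_W(v) = U c.
Check: (v - proj_W(v)) · u_1 = 0  (should be 0).
Result: proj_W(v) = (-5/9, 10/9, 10/9).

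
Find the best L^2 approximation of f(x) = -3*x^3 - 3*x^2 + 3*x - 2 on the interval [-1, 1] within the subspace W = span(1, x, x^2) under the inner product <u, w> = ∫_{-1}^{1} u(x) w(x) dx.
g(x) = -3*x^2 + 6*x/5 - 2

The best approximation g ∈ W is the orthogonal projection of f onto W. Writing g = a_0 + a_1 x + a_2 x^2, the coefficients solve the normal equations G · a = b where
  G_{ij} = <φ_i, φ_j> and b_i = <f, φ_i>, with φ_0 = 1, φ_1 = x, φ_2 = x^2.
G =
  [2, 0, 2/3]
  [0, 2/3, 0]
  [2/3, 0, 2/5],
b = (-6, 4/5, -38/15).
Solving gives a_0 = -2, a_1 = 6/5, a_2 = -3, so
  g(x) = -3*x^2 + 6*x/5 - 2.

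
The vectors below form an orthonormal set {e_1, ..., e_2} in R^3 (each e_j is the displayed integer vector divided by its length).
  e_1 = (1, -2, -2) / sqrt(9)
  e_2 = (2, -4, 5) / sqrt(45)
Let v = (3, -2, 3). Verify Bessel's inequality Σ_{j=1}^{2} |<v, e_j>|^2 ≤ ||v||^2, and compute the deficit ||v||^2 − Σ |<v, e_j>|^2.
Σ |<v, e_j>|^2 = 94/5; ||v||^2 = 22; deficit = 16/5

Write each e_j = u_j / sqrt(<u_j, u_j>) where u_j is the displayed integer vector. Then <v, e_j> = <v, u_j> / sqrt(<u_j, u_j>), so |<v, e_j>|^2 = <v, u_j>^2 / <u_j, u_j>.
Coefficients: <v, e_1> = 1/sqrt(9), <v, e_2> = 29/sqrt(45).
Square and sum: Σ |<v, e_j>|^2 = 94/5.
Compute ||v||^2 = v·v = 22.
Deficit = 22 − 94/5 = 16/5 ≥ 0, confirming Bessel's inequality. (The deficit equals ||v − Σ <v,e_j> e_j||^2, the squared distance from v to span{e_j}.)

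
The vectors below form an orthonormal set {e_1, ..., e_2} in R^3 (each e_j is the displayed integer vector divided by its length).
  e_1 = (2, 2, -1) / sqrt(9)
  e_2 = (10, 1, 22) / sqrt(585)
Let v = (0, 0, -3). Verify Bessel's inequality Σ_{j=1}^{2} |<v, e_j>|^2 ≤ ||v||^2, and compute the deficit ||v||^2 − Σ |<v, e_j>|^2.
Σ |<v, e_j>|^2 = 549/65; ||v||^2 = 9; deficit = 36/65

Write each e_j = u_j / sqrt(<u_j, u_j>) where u_j is the displayed integer vector. Then <v, e_j> = <v, u_j> / sqrt(<u_j, u_j>), so |<v, e_j>|^2 = <v, u_j>^2 / <u_j, u_j>.
Coefficients: <v, e_1> = 3/sqrt(9), <v, e_2> = -66/sqrt(585).
Square and sum: Σ |<v, e_j>|^2 = 549/65.
Compute ||v||^2 = v·v = 9.
Deficit = 9 − 549/65 = 36/65 ≥ 0, confirming Bessel's inequality. (The deficit equals ||v − Σ <v,e_j> e_j||^2, the squared distance from v to span{e_j}.)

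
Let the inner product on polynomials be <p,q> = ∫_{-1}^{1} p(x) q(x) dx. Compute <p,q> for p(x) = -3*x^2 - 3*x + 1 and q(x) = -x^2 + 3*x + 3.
<p,q> = -82/15

Expand the product: p(x)·q(x) = 3*x^4 - 6*x^3 - 19*x^2 - 6*x + 3.
∫_{-1}^{1} of each monomial x^k gives [2/(k+1) if k even, 0 if k odd]. Integrating term-by-term (or equivalently evaluating the antiderivative F(x) = 3*x^5/5 - 3*x^4/2 - 19*x^3/3 - 3*x^2 + 3*x at the endpoints):
  F(1) − F(−1) = -217/30 − (-53/30) = -82/15.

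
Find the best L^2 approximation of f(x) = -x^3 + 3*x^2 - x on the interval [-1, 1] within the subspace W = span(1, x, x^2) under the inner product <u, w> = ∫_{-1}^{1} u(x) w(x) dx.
g(x) = 3*x^2 - 8*x/5

The best approximation g ∈ W is the orthogonal projection of f onto W. Writing g = a_0 + a_1 x + a_2 x^2, the coefficients solve the normal equations G · a = b where
  G_{ij} = <φ_i, φ_j> and b_i = <f, φ_i>, with φ_0 = 1, φ_1 = x, φ_2 = x^2.
G =
  [2, 0, 2/3]
  [0, 2/3, 0]
  [2/3, 0, 2/5],
b = (2, -16/15, 6/5).
Solving gives a_0 = 0, a_1 = -8/5, a_2 = 3, so
  g(x) = 3*x^2 - 8*x/5.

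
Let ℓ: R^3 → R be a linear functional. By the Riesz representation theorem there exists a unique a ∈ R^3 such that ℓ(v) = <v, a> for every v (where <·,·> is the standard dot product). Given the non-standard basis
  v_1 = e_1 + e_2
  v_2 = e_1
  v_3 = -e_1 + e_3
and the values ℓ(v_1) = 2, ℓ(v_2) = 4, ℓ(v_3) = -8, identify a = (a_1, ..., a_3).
a = (4, -2, -4)

Write a = (a_1, ..., a_3) in the standard basis. For each basis vector v_i, ℓ(v_i) = <v_i, a> is a linear equation in the a_j's. Collect the n equations into a matrix system V a = ℓ, where row i of V is v_i (expressed in the standard basis). Since V is invertible (lower-triangular with 1s on the diagonal, up to permutation), solve by back-substitution:
  V =
[[1, 1, 0],
 [1, 0, 0],
 [-1, 0, 1]]
  V a = (2, 4, -8)
Solving gives a = (4, -2, -4).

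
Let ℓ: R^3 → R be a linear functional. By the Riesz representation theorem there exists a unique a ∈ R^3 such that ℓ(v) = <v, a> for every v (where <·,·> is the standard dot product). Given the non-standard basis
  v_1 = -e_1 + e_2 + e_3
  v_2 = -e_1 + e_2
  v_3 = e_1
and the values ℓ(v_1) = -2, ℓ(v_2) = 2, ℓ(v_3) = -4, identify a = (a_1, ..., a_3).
a = (-4, -2, -4)

Write a = (a_1, ..., a_3) in the standard basis. For each basis vector v_i, ℓ(v_i) = <v_i, a> is a linear equation in the a_j's. Collect the n equations into a matrix system V a = ℓ, where row i of V is v_i (expressed in the standard basis). Since V is invertible (lower-triangular with 1s on the diagonal, up to permutation), solve by back-substitution:
  V =
[[-1, 1, 1],
 [-1, 1, 0],
 [1, 0, 0]]
  V a = (-2, 2, -4)
Solving gives a = (-4, -2, -4).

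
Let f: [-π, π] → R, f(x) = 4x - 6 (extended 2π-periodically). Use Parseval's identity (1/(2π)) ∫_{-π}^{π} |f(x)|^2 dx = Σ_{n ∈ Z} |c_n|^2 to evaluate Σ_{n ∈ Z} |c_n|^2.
Σ |c_n|^2 = 16π^2/3 + 36

Expand and integrate term by term over [-π, π]:
  ∫ (4x)^2 dx = 16·(2π^3/3); ∫ 2·4·(-6)·x dx = 0 (odd integrand); ∫ (-6)^2 dx = 36·2π.
So (1/(2π)) ∫_{-π}^{π} (4x - 6)^2 dx = 16π^2/3 + 36 = 16π^2/3 + 36.
Parseval ⇒ Σ |c_n|^2 = 16π^2/3 + 36.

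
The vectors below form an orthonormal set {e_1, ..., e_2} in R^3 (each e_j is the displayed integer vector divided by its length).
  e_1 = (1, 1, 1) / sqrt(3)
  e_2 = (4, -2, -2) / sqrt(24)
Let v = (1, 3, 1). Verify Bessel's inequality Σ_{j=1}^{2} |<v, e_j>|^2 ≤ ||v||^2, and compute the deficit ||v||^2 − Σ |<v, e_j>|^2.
Σ |<v, e_j>|^2 = 9; ||v||^2 = 11; deficit = 2

Write each e_j = u_j / sqrt(<u_j, u_j>) where u_j is the displayed integer vector. Then <v, e_j> = <v, u_j> / sqrt(<u_j, u_j>), so |<v, e_j>|^2 = <v, u_j>^2 / <u_j, u_j>.
Coefficients: <v, e_1> = 5/sqrt(3), <v, e_2> = -4/sqrt(24).
Square and sum: Σ |<v, e_j>|^2 = 9.
Compute ||v||^2 = v·v = 11.
Deficit = 11 − 9 = 2 ≥ 0, confirming Bessel's inequality. (The deficit equals ||v − Σ <v,e_j> e_j||^2, the squared distance from v to span{e_j}.)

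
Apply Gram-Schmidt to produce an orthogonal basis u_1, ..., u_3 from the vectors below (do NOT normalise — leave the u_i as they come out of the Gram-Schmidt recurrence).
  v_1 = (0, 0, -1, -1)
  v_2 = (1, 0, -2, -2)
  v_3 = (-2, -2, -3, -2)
Orthogonal basis:
  u_1 = (0, 0, -1, -1)
  u_2 = (1, 0, 0, 0)
  u_3 = (0, -2, -1/2, 1/2)

Apply the Gram-Schmidt recurrence
  u_1 = v_1
  u_i = v_i − Σ_{j<i} ((v_i · u_j) / (u_j · u_j)) · u_j.

Step by step this gives:
  u_1 = (0, 0, -1, -1)
  u_2 = (1, 0, 0, 0)
  u_3 = (0, -2, -1/2, 1/2)

Orthogonality check:
  u_2 · u_1 = 0 (should be 0)
  u_3 · u_1 = 0 (should be 0)
  u_3 · u_2 = 0 (should be 0)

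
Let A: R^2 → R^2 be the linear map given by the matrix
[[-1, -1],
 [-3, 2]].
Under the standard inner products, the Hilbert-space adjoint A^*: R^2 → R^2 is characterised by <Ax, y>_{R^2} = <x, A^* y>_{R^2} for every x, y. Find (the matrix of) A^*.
A^* = A^T =
[[-1, -3],
 [-1, 2]]

For real matrices with standard dot products, the defining identity <Ax, y> = <x, A^* y> gives (Ax)^T y = x^T (A^*) y, i.e. x^T A^T y = x^T (A^*) y. Since this holds for all x, y, we must have A^* = A^T. Therefore
A^* =
[[-1, -3],
 [-1, 2]].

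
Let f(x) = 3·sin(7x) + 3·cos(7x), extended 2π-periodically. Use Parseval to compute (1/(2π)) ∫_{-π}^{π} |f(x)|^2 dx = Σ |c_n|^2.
Σ |c_n|^2 = 9

Expand |f|^2 and use orthogonality of {sin(nx), cos(mx)} on [-π, π]:
  ∫_{-π}^{π} sin(nx)^2 dx = π, ∫ cos(mx)^2 dx = π, and cross terms integrate to 0.
So ∫_{-π}^{π} f(x)^2 dx = 3^2 · π + 3^2 · π = (9 + 9)π.
Divide by 2π: (9 + 9)/2 = 9.
By Parseval, this equals Σ |c_n|^2.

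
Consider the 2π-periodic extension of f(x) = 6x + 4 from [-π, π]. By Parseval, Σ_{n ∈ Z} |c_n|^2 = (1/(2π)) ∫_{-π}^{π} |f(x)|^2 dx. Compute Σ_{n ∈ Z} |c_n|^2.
Σ |c_n|^2 = 12π^2 + 16

Expand and integrate term by term over [-π, π]:
  ∫ (6x)^2 dx = 36·(2π^3/3); ∫ 2·6·(4)·x dx = 0 (odd integrand); ∫ 4^2 dx = 16·2π.
So (1/(2π)) ∫_{-π}^{π} (6x + 4)^2 dx = 36π^2/3 + 16 = 12π^2 + 16.
Parseval ⇒ Σ |c_n|^2 = 12π^2 + 16.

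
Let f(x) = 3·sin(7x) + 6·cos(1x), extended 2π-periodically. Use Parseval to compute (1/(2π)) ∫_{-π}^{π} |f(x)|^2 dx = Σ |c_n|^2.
Σ |c_n|^2 = 45/2

Expand |f|^2 and use orthogonality of {sin(nx), cos(mx)} on [-π, π]:
  ∫_{-π}^{π} sin(nx)^2 dx = π, ∫ cos(mx)^2 dx = π, and cross terms integrate to 0.
So ∫_{-π}^{π} f(x)^2 dx = 3^2 · π + 6^2 · π = (9 + 36)π.
Divide by 2π: (9 + 36)/2 = 45/2.
By Parseval, this equals Σ |c_n|^2.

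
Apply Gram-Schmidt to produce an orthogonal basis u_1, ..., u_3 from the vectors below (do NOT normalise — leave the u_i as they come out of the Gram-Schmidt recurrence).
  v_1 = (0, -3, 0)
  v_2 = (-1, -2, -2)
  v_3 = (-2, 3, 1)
Orthogonal basis:
  u_1 = (0, -3, 0)
  u_2 = (-1, 0, -2)
  u_3 = (-2, 0, 1)

Apply the Gram-Schmidt recurrence
  u_1 = v_1
  u_i = v_i − Σ_{j<i} ((v_i · u_j) / (u_j · u_j)) · u_j.

Step by step this gives:
  u_1 = (0, -3, 0)
  u_2 = (-1, 0, -2)
  u_3 = (-2, 0, 1)

Orthogonality check:
  u_2 · u_1 = 0 (should be 0)
  u_3 · u_1 = 0 (should be 0)
  u_3 · u_2 = 0 (should be 0)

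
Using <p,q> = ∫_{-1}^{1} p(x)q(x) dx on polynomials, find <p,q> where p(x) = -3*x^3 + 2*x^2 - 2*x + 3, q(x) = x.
<p,q> = -38/15

Expand the product: p(x)·q(x) = -3*x^4 + 2*x^3 - 2*x^2 + 3*x.
∫_{-1}^{1} of each monomial x^k gives [2/(k+1) if k even, 0 if k odd]. Integrating term-by-term (or equivalently evaluating the antiderivative F(x) = -3*x^5/5 + x^4/2 - 2*x^3/3 + 3*x^2/2 at the endpoints):
  F(1) − F(−1) = 11/15 − (49/15) = -38/15.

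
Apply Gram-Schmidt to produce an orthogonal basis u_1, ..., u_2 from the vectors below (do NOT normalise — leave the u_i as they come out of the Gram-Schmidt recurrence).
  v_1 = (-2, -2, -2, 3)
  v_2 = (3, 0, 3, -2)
Orthogonal basis:
  u_1 = (-2, -2, -2, 3)
  u_2 = (9/7, -12/7, 9/7, 4/7)

Apply the Gram-Schmidt recurrence
  u_1 = v_1
  u_i = v_i − Σ_{j<i} ((v_i · u_j) / (u_j · u_j)) · u_j.

Step by step this gives:
  u_1 = (-2, -2, -2, 3)
  u_2 = (9/7, -12/7, 9/7, 4/7)

Orthogonality check:
  u_2 · u_1 = 0 (should be 0)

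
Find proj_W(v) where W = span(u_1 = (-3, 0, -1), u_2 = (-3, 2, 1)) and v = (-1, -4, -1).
proj_W(v) = (-9/19, -46/19, -49/19)

Set up U = [u_1 | ... | u_2] ∈ R^(3×2). The projector onto W = col(U) is P = U (U^T U)^(-1) U^T.
Compute U^T U =
  [10, 8]
  [8, 14],
and U^T v = (4, -6).
Solve U^T U · c = U^T v for the coefficients: c = (26/19, -23/19). The projection is proj_W(v) = U c.
Check: (v - proj_W(v)) · u_1 = 0  (should be 0).
Check: (v - proj_W(v)) · u_2 = 0  (should be 0).
Result: proj_W(v) = (-9/19, -46/19, -49/19).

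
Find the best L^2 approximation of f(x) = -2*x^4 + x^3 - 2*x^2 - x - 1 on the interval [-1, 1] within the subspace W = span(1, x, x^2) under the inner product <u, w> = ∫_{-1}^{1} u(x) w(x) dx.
g(x) = -26*x^2/7 - 2*x/5 - 29/35

The best approximation g ∈ W is the orthogonal projection of f onto W. Writing g = a_0 + a_1 x + a_2 x^2, the coefficients solve the normal equations G · a = b where
  G_{ij} = <φ_i, φ_j> and b_i = <f, φ_i>, with φ_0 = 1, φ_1 = x, φ_2 = x^2.
G =
  [2, 0, 2/3]
  [0, 2/3, 0]
  [2/3, 0, 2/5],
b = (-62/15, -4/15, -214/105).
Solving gives a_0 = -29/35, a_1 = -2/5, a_2 = -26/7, so
  g(x) = -26*x^2/7 - 2*x/5 - 29/35.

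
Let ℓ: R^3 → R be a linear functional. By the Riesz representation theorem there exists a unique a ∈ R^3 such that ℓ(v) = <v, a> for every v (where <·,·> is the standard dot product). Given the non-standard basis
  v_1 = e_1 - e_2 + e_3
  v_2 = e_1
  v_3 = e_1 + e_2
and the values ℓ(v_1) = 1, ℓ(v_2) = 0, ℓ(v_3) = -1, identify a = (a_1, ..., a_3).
a = (0, -1, 0)

Write a = (a_1, ..., a_3) in the standard basis. For each basis vector v_i, ℓ(v_i) = <v_i, a> is a linear equation in the a_j's. Collect the n equations into a matrix system V a = ℓ, where row i of V is v_i (expressed in the standard basis). Since V is invertible (lower-triangular with 1s on the diagonal, up to permutation), solve by back-substitution:
  V =
[[1, -1, 1],
 [1, 0, 0],
 [1, 1, 0]]
  V a = (1, 0, -1)
Solving gives a = (0, -1, 0).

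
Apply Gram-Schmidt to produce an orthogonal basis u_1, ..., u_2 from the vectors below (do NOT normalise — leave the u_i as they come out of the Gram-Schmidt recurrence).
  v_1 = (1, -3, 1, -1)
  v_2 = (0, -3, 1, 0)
Orthogonal basis:
  u_1 = (1, -3, 1, -1)
  u_2 = (-5/6, -1/2, 1/6, 5/6)

Apply the Gram-Schmidt recurrence
  u_1 = v_1
  u_i = v_i − Σ_{j<i} ((v_i · u_j) / (u_j · u_j)) · u_j.

Step by step this gives:
  u_1 = (1, -3, 1, -1)
  u_2 = (-5/6, -1/2, 1/6, 5/6)

Orthogonality check:
  u_2 · u_1 = 0 (should be 0)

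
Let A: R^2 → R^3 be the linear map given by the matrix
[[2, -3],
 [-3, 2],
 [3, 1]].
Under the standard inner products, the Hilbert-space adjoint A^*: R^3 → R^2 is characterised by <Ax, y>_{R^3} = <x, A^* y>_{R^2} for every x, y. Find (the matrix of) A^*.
A^* = A^T =
[[2, -3, 3],
 [-3, 2, 1]]

For real matrices with standard dot products, the defining identity <Ax, y> = <x, A^* y> gives (Ax)^T y = x^T (A^*) y, i.e. x^T A^T y = x^T (A^*) y. Since this holds for all x, y, we must have A^* = A^T. Therefore
A^* =
[[2, -3, 3],
 [-3, 2, 1]].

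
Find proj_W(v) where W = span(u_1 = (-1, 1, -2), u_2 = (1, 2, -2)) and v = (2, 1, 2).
proj_W(v) = (70/29, 5/29, 40/29)

Set up U = [u_1 | ... | u_2] ∈ R^(3×2). The projector onto W = col(U) is P = U (U^T U)^(-1) U^T.
Compute U^T U =
  [6, 5]
  [5, 9],
and U^T v = (-5, 0).
Solve U^T U · c = U^T v for the coefficients: c = (-45/29, 25/29). The projection is proj_W(v) = U c.
Check: (v - proj_W(v)) · u_1 = 0  (should be 0).
Check: (v - proj_W(v)) · u_2 = 0  (should be 0).
Result: proj_W(v) = (70/29, 5/29, 40/29).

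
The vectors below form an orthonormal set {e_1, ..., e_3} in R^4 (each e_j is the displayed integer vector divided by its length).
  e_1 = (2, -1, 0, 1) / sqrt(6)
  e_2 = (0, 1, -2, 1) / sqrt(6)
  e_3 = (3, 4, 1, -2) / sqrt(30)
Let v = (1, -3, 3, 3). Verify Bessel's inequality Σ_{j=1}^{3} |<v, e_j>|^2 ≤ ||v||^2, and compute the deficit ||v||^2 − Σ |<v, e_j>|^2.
Σ |<v, e_j>|^2 = 322/15; ||v||^2 = 28; deficit = 98/15

Write each e_j = u_j / sqrt(<u_j, u_j>) where u_j is the displayed integer vector. Then <v, e_j> = <v, u_j> / sqrt(<u_j, u_j>), so |<v, e_j>|^2 = <v, u_j>^2 / <u_j, u_j>.
Coefficients: <v, e_1> = 8/sqrt(6), <v, e_2> = -6/sqrt(6), <v, e_3> = -12/sqrt(30).
Square and sum: Σ |<v, e_j>|^2 = 322/15.
Compute ||v||^2 = v·v = 28.
Deficit = 28 − 322/15 = 98/15 ≥ 0, confirming Bessel's inequality. (The deficit equals ||v − Σ <v,e_j> e_j||^2, the squared distance from v to span{e_j}.)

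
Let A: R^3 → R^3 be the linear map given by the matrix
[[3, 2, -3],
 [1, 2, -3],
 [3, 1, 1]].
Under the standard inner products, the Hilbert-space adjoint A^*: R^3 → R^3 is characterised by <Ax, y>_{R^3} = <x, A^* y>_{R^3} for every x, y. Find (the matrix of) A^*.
A^* = A^T =
[[3, 1, 3],
 [2, 2, 1],
 [-3, -3, 1]]

For real matrices with standard dot products, the defining identity <Ax, y> = <x, A^* y> gives (Ax)^T y = x^T (A^*) y, i.e. x^T A^T y = x^T (A^*) y. Since this holds for all x, y, we must have A^* = A^T. Therefore
A^* =
[[3, 1, 3],
 [2, 2, 1],
 [-3, -3, 1]].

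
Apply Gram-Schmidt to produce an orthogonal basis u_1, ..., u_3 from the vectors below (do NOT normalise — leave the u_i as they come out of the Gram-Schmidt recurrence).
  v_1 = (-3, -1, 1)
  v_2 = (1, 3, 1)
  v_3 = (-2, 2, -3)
Orthogonal basis:
  u_1 = (-3, -1, 1)
  u_2 = (-4/11, 28/11, 16/11)
  u_3 = (-5/3, 5/3, -10/3)

Apply the Gram-Schmidt recurrence
  u_1 = v_1
  u_i = v_i − Σ_{j<i} ((v_i · u_j) / (u_j · u_j)) · u_j.

Step by step this gives:
  u_1 = (-3, -1, 1)
  u_2 = (-4/11, 28/11, 16/11)
  u_3 = (-5/3, 5/3, -10/3)

Orthogonality check:
  u_2 · u_1 = 0 (should be 0)
  u_3 · u_1 = 0 (should be 0)
  u_3 · u_2 = 0 (should be 0)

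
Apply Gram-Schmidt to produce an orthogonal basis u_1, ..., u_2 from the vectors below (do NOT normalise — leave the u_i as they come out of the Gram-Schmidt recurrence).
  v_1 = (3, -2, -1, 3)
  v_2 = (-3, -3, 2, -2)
Orthogonal basis:
  u_1 = (3, -2, -1, 3)
  u_2 = (-36/23, -91/23, 35/23, -13/23)

Apply the Gram-Schmidt recurrence
  u_1 = v_1
  u_i = v_i − Σ_{j<i} ((v_i · u_j) / (u_j · u_j)) · u_j.

Step by step this gives:
  u_1 = (3, -2, -1, 3)
  u_2 = (-36/23, -91/23, 35/23, -13/23)

Orthogonality check:
  u_2 · u_1 = 0 (should be 0)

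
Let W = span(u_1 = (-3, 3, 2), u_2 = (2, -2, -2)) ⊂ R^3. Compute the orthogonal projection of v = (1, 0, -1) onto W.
proj_W(v) = (1/2, -1/2, -1)

Set up U = [u_1 | ... | u_2] ∈ R^(3×2). The projector onto W = col(U) is P = U (U^T U)^(-1) U^T.
Compute U^T U =
  [22, -16]
  [-16, 12],
and U^T v = (-5, 4).
Solve U^T U · c = U^T v for the coefficients: c = (1/2, 1). The projection is proj_W(v) = U c.
Check: (v - proj_W(v)) · u_1 = 0  (should be 0).
Check: (v - proj_W(v)) · u_2 = 0  (should be 0).
Result: proj_W(v) = (1/2, -1/2, -1).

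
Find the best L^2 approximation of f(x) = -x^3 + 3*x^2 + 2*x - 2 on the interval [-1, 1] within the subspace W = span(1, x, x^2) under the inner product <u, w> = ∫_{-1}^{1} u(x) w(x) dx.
g(x) = 3*x^2 + 7*x/5 - 2

The best approximation g ∈ W is the orthogonal projection of f onto W. Writing g = a_0 + a_1 x + a_2 x^2, the coefficients solve the normal equations G · a = b where
  G_{ij} = <φ_i, φ_j> and b_i = <f, φ_i>, with φ_0 = 1, φ_1 = x, φ_2 = x^2.
G =
  [2, 0, 2/3]
  [0, 2/3, 0]
  [2/3, 0, 2/5],
b = (-2, 14/15, -2/15).
Solving gives a_0 = -2, a_1 = 7/5, a_2 = 3, so
  g(x) = 3*x^2 + 7*x/5 - 2.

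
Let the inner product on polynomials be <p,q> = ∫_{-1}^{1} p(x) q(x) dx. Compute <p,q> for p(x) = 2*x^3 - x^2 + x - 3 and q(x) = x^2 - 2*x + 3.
<p,q> = -76/3

Expand the product: p(x)·q(x) = 2*x^5 - 5*x^4 + 9*x^3 - 8*x^2 + 9*x - 9.
∫_{-1}^{1} of each monomial x^k gives [2/(k+1) if k even, 0 if k odd]. Integrating term-by-term (or equivalently evaluating the antiderivative F(x) = x^6/3 - x^5 + 9*x^4/4 - 8*x^3/3 + 9*x^2/2 - 9*x at the endpoints):
  F(1) − F(−1) = -67/12 − (79/4) = -76/3.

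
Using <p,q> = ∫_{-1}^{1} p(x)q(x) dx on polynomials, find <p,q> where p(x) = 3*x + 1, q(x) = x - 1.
<p,q> = 0

Expand the product: p(x)·q(x) = 3*x^2 - 2*x - 1.
∫_{-1}^{1} of each monomial x^k gives [2/(k+1) if k even, 0 if k odd]. Integrating term-by-term (or equivalently evaluating the antiderivative F(x) = x^3 - x^2 - x at the endpoints):
  F(1) − F(−1) = -1 − (-1) = 0.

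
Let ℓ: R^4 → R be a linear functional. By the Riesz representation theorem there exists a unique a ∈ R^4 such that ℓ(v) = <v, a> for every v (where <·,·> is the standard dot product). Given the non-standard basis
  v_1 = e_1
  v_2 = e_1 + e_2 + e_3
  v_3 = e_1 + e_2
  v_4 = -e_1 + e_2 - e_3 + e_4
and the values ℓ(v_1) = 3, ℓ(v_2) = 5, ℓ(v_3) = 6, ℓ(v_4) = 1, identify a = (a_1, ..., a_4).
a = (3, 3, -1, 0)

Write a = (a_1, ..., a_4) in the standard basis. For each basis vector v_i, ℓ(v_i) = <v_i, a> is a linear equation in the a_j's. Collect the n equations into a matrix system V a = ℓ, where row i of V is v_i (expressed in the standard basis). Since V is invertible (lower-triangular with 1s on the diagonal, up to permutation), solve by back-substitution:
  V =
[[1, 0, 0, 0],
 [1, 1, 1, 0],
 [1, 1, 0, 0],
 [-1, 1, -1, 1]]
  V a = (3, 5, 6, 1)
Solving gives a = (3, 3, -1, 0).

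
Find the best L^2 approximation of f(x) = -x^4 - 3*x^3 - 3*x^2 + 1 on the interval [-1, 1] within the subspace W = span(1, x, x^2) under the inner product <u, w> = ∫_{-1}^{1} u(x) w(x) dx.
g(x) = -27*x^2/7 - 9*x/5 + 38/35

The best approximation g ∈ W is the orthogonal projection of f onto W. Writing g = a_0 + a_1 x + a_2 x^2, the coefficients solve the normal equations G · a = b where
  G_{ij} = <φ_i, φ_j> and b_i = <f, φ_i>, with φ_0 = 1, φ_1 = x, φ_2 = x^2.
G =
  [2, 0, 2/3]
  [0, 2/3, 0]
  [2/3, 0, 2/5],
b = (-2/5, -6/5, -86/105).
Solving gives a_0 = 38/35, a_1 = -9/5, a_2 = -27/7, so
  g(x) = -27*x^2/7 - 9*x/5 + 38/35.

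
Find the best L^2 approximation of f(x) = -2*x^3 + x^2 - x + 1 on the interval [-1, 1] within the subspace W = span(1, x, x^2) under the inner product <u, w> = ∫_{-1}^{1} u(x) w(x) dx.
g(x) = x^2 - 11*x/5 + 1

The best approximation g ∈ W is the orthogonal projection of f onto W. Writing g = a_0 + a_1 x + a_2 x^2, the coefficients solve the normal equations G · a = b where
  G_{ij} = <φ_i, φ_j> and b_i = <f, φ_i>, with φ_0 = 1, φ_1 = x, φ_2 = x^2.
G =
  [2, 0, 2/3]
  [0, 2/3, 0]
  [2/3, 0, 2/5],
b = (8/3, -22/15, 16/15).
Solving gives a_0 = 1, a_1 = -11/5, a_2 = 1, so
  g(x) = x^2 - 11*x/5 + 1.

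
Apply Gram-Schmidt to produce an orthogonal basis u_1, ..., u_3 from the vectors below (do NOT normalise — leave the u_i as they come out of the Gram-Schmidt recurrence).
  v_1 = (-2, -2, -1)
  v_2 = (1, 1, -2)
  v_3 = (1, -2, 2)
Orthogonal basis:
  u_1 = (-2, -2, -1)
  u_2 = (5/9, 5/9, -20/9)
  u_3 = (3/2, -3/2, 0)

Apply the Gram-Schmidt recurrence
  u_1 = v_1
  u_i = v_i − Σ_{j<i} ((v_i · u_j) / (u_j · u_j)) · u_j.

Step by step this gives:
  u_1 = (-2, -2, -1)
  u_2 = (5/9, 5/9, -20/9)
  u_3 = (3/2, -3/2, 0)

Orthogonality check:
  u_2 · u_1 = 0 (should be 0)
  u_3 · u_1 = 0 (should be 0)
  u_3 · u_2 = 0 (should be 0)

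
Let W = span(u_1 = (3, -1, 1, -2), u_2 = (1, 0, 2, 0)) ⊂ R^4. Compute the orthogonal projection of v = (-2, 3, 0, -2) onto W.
proj_W(v) = (-1, 3/10, -1/2, 3/5)

Set up U = [u_1 | ... | u_2] ∈ R^(4×2). The projector onto W = col(U) is P = U (U^T U)^(-1) U^T.
Compute U^T U =
  [15, 5]
  [5, 5],
and U^T v = (-5, -2).
Solve U^T U · c = U^T v for the coefficients: c = (-3/10, -1/10). The projection is proj_W(v) = U c.
Check: (v - proj_W(v)) · u_1 = 0  (should be 0).
Check: (v - proj_W(v)) · u_2 = 0  (should be 0).
Result: proj_W(v) = (-1, 3/10, -1/2, 3/5).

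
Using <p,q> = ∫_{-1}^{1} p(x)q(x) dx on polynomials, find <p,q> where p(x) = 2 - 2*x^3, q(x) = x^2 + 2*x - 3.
<p,q> = -184/15

Expand the product: p(x)·q(x) = -2*x^5 - 4*x^4 + 6*x^3 + 2*x^2 + 4*x - 6.
∫_{-1}^{1} of each monomial x^k gives [2/(k+1) if k even, 0 if k odd]. Integrating term-by-term (or equivalently evaluating the antiderivative F(x) = -x^6/3 - 4*x^5/5 + 3*x^4/2 + 2*x^3/3 + 2*x^2 - 6*x at the endpoints):
  F(1) − F(−1) = -89/30 − (93/10) = -184/15.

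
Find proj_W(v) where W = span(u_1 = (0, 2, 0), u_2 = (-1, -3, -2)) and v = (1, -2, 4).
proj_W(v) = (9/5, -2, 18/5)

Set up U = [u_1 | ... | u_2] ∈ R^(3×2). The projector onto W = col(U) is P = U (U^T U)^(-1) U^T.
Compute U^T U =
  [4, -6]
  [-6, 14],
and U^T v = (-4, -3).
Solve U^T U · c = U^T v for the coefficients: c = (-37/10, -9/5). The projection is proj_W(v) = U c.
Check: (v - proj_W(v)) · u_1 = 0  (should be 0).
Check: (v - proj_W(v)) · u_2 = 0  (should be 0).
Result: proj_W(v) = (9/5, -2, 18/5).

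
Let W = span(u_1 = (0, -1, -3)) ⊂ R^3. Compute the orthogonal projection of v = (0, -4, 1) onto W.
proj_W(v) = (0, -1/10, -3/10)

Set up U = [u_1 | ... | u_1] ∈ R^(3×1). The projector onto W = col(U) is P = U (U^T U)^(-1) U^T.
Compute U^T U =
  [10],
and U^T v = (1).
Solve U^T U · c = U^T v for the coefficients: c = (1/10). The projection is proj_W(v) = U c.
Check: (v - proj_W(v)) · u_1 = 0  (should be 0).
Result: proj_W(v) = (0, -1/10, -3/10).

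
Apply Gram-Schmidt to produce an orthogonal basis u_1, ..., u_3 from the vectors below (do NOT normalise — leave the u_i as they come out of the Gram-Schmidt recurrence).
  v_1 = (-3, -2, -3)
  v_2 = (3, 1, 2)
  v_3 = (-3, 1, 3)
Orthogonal basis:
  u_1 = (-3, -2, -3)
  u_2 = (15/22, -6/11, -7/22)
  u_3 = (-9/19, -27/19, 27/19)

Apply the Gram-Schmidt recurrence
  u_1 = v_1
  u_i = v_i − Σ_{j<i} ((v_i · u_j) / (u_j · u_j)) · u_j.

Step by step this gives:
  u_1 = (-3, -2, -3)
  u_2 = (15/22, -6/11, -7/22)
  u_3 = (-9/19, -27/19, 27/19)

Orthogonality check:
  u_2 · u_1 = 0 (should be 0)
  u_3 · u_1 = 0 (should be 0)
  u_3 · u_2 = 0 (should be 0)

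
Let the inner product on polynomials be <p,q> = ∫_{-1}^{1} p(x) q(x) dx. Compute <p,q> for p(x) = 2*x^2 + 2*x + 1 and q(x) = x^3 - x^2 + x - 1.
<p,q> = -8/3

Expand the product: p(x)·q(x) = 2*x^5 + x^3 - x^2 - x - 1.
∫_{-1}^{1} of each monomial x^k gives [2/(k+1) if k even, 0 if k odd]. Integrating term-by-term (or equivalently evaluating the antiderivative F(x) = x^6/3 + x^4/4 - x^3/3 - x^2/2 - x at the endpoints):
  F(1) − F(−1) = -5/4 − (17/12) = -8/3.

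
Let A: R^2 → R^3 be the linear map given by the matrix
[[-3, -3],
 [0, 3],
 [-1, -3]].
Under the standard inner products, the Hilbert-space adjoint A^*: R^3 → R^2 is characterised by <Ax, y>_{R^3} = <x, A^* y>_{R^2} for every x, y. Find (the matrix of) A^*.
A^* = A^T =
[[-3, 0, -1],
 [-3, 3, -3]]

For real matrices with standard dot products, the defining identity <Ax, y> = <x, A^* y> gives (Ax)^T y = x^T (A^*) y, i.e. x^T A^T y = x^T (A^*) y. Since this holds for all x, y, we must have A^* = A^T. Therefore
A^* =
[[-3, 0, -1],
 [-3, 3, -3]].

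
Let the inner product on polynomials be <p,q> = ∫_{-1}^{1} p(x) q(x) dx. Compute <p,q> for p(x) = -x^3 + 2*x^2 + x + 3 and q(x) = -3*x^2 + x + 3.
<p,q> = 208/15

Expand the product: p(x)·q(x) = 3*x^5 - 7*x^4 - 4*x^3 - 2*x^2 + 6*x + 9.
∫_{-1}^{1} of each monomial x^k gives [2/(k+1) if k even, 0 if k odd]. Integrating term-by-term (or equivalently evaluating the antiderivative F(x) = x^6/2 - 7*x^5/5 - x^4 - 2*x^3/3 + 3*x^2 + 9*x at the endpoints):
  F(1) − F(−1) = 283/30 − (-133/30) = 208/15.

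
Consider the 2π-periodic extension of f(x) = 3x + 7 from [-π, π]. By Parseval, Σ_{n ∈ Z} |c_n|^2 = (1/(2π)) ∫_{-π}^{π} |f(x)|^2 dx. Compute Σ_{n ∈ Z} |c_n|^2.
Σ |c_n|^2 = 3π^2 + 49

Expand and integrate term by term over [-π, π]:
  ∫ (3x)^2 dx = 9·(2π^3/3); ∫ 2·3·(7)·x dx = 0 (odd integrand); ∫ 7^2 dx = 49·2π.
So (1/(2π)) ∫_{-π}^{π} (3x + 7)^2 dx = 9π^2/3 + 49 = 3π^2 + 49.
Parseval ⇒ Σ |c_n|^2 = 3π^2 + 49.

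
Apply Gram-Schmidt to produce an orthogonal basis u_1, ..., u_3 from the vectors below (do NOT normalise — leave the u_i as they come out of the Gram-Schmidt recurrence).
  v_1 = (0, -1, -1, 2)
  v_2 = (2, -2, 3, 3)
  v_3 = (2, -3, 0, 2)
Orthogonal basis:
  u_1 = (0, -1, -1, 2)
  u_2 = (2, -7/6, 23/6, 4/3)
  u_3 = (140/131, -169/131, -81/131, -125/131)

Apply the Gram-Schmidt recurrence
  u_1 = v_1
  u_i = v_i − Σ_{j<i} ((v_i · u_j) / (u_j · u_j)) · u_j.

Step by step this gives:
  u_1 = (0, -1, -1, 2)
  u_2 = (2, -7/6, 23/6, 4/3)
  u_3 = (140/131, -169/131, -81/131, -125/131)

Orthogonality check:
  u_2 · u_1 = 0 (should be 0)
  u_3 · u_1 = 0 (should be 0)
  u_3 · u_2 = 0 (should be 0)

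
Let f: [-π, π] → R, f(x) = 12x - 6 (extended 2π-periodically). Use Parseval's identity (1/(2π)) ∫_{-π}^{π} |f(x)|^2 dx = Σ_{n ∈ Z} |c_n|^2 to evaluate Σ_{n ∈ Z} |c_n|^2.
Σ |c_n|^2 = 48π^2 + 36

Expand and integrate term by term over [-π, π]:
  ∫ (12x)^2 dx = 144·(2π^3/3); ∫ 2·12·(-6)·x dx = 0 (odd integrand); ∫ (-6)^2 dx = 36·2π.
So (1/(2π)) ∫_{-π}^{π} (12x - 6)^2 dx = 144π^2/3 + 36 = 48π^2 + 36.
Parseval ⇒ Σ |c_n|^2 = 48π^2 + 36.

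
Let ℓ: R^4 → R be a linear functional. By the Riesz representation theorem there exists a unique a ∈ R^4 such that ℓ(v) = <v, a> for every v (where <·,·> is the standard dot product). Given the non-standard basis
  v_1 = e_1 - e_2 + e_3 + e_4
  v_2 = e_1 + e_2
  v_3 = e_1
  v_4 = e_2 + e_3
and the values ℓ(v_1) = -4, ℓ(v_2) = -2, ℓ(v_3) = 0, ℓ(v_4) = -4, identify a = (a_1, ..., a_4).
a = (0, -2, -2, -4)

Write a = (a_1, ..., a_4) in the standard basis. For each basis vector v_i, ℓ(v_i) = <v_i, a> is a linear equation in the a_j's. Collect the n equations into a matrix system V a = ℓ, where row i of V is v_i (expressed in the standard basis). Since V is invertible (lower-triangular with 1s on the diagonal, up to permutation), solve by back-substitution:
  V =
[[1, -1, 1, 1],
 [1, 1, 0, 0],
 [1, 0, 0, 0],
 [0, 1, 1, 0]]
  V a = (-4, -2, 0, -4)
Solving gives a = (0, -2, -2, -4).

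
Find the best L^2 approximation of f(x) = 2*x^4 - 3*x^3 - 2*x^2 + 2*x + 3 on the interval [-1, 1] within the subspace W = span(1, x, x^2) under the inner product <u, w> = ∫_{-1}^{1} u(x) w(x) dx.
g(x) = -2*x^2/7 + x/5 + 99/35

The best approximation g ∈ W is the orthogonal projection of f onto W. Writing g = a_0 + a_1 x + a_2 x^2, the coefficients solve the normal equations G · a = b where
  G_{ij} = <φ_i, φ_j> and b_i = <f, φ_i>, with φ_0 = 1, φ_1 = x, φ_2 = x^2.
G =
  [2, 0, 2/3]
  [0, 2/3, 0]
  [2/3, 0, 2/5],
b = (82/15, 2/15, 62/35).
Solving gives a_0 = 99/35, a_1 = 1/5, a_2 = -2/7, so
  g(x) = -2*x^2/7 + x/5 + 99/35.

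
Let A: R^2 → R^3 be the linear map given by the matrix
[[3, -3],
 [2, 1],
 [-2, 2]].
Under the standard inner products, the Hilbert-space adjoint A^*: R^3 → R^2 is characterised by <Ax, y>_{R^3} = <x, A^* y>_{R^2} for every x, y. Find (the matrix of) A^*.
A^* = A^T =
[[3, 2, -2],
 [-3, 1, 2]]

For real matrices with standard dot products, the defining identity <Ax, y> = <x, A^* y> gives (Ax)^T y = x^T (A^*) y, i.e. x^T A^T y = x^T (A^*) y. Since this holds for all x, y, we must have A^* = A^T. Therefore
A^* =
[[3, 2, -2],
 [-3, 1, 2]].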